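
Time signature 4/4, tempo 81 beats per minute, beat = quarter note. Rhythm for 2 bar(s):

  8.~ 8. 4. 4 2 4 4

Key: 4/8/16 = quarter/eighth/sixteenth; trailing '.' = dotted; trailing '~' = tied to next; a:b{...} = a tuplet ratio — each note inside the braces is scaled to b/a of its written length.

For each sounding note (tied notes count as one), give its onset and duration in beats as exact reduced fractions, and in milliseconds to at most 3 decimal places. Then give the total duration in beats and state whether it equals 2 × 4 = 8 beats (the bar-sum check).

1) 0.0ms=0b +1111.111ms=3/2b
2) 1111.111ms=3/2b +1111.111ms=3/2b
3) 2222.222ms=3b +740.741ms=1b
4) 2962.963ms=4b +1481.481ms=2b
5) 4444.444ms=6b +740.741ms=1b
6) 5185.185ms=7b +740.741ms=1b
Σ=8b of 8 (81bpm 4/4) — PASS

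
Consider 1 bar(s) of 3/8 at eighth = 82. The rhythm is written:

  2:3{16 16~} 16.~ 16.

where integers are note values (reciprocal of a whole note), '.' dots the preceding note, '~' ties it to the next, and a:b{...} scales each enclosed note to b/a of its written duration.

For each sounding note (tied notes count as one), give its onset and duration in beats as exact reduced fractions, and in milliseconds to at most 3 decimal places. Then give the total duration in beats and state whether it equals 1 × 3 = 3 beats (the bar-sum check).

1) 0.0ms=0b +548.78ms=3/4b
2) 548.78ms=3/4b +1646.341ms=9/4b
Σ=3b of 3 (82bpm 3/8) — PASS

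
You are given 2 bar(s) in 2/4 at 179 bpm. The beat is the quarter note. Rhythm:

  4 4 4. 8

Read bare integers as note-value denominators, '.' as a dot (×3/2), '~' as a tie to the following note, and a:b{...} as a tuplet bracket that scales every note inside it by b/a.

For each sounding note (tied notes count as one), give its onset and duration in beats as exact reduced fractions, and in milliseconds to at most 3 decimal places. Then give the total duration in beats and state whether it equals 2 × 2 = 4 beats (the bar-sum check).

1) 0.0ms=0b +335.196ms=1b
2) 335.196ms=1b +335.196ms=1b
3) 670.391ms=2b +502.793ms=3/2b
4) 1173.184ms=7/2b +167.598ms=1/2b
Σ=4b of 4 (179bpm 2/4) — PASS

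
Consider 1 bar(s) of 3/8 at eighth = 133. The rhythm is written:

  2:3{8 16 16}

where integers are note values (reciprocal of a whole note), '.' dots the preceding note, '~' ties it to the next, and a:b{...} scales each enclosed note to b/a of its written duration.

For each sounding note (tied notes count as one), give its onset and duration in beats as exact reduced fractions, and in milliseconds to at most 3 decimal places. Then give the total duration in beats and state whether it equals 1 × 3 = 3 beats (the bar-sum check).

1) 0.0ms=0b +676.692ms=3/2b
2) 676.692ms=3/2b +338.346ms=3/4b
3) 1015.038ms=9/4b +338.346ms=3/4b
Σ=3b of 3 (133bpm 3/8) — PASS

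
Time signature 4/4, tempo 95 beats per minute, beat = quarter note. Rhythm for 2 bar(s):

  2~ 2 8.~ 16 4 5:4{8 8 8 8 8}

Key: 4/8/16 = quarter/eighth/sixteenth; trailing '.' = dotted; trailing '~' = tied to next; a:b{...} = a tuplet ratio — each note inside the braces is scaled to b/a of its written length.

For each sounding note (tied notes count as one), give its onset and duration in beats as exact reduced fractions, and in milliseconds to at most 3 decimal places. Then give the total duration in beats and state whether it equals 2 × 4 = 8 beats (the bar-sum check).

1) 0.0ms=0b +2526.316ms=4b
2) 2526.316ms=4b +631.579ms=1b
3) 3157.895ms=5b +631.579ms=1b
4) 3789.474ms=6b +252.632ms=2/5b
5) 4042.105ms=32/5b +252.632ms=2/5b
6) 4294.737ms=34/5b +252.632ms=2/5b
7) 4547.368ms=36/5b +252.632ms=2/5b
8) 4800.0ms=38/5b +252.632ms=2/5b
Σ=8b of 8 (95bpm 4/4) — PASS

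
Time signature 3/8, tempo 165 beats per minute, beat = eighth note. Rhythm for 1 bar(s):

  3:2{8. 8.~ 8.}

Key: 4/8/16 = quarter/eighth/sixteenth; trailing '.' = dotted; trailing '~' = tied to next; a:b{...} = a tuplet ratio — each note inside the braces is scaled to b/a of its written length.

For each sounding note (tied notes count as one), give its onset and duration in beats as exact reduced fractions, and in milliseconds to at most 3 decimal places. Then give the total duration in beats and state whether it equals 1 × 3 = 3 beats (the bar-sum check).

1) 0.0ms=0b +363.636ms=1b
2) 363.636ms=1b +727.273ms=2b
Σ=3b of 3 (165bpm 3/8) — PASS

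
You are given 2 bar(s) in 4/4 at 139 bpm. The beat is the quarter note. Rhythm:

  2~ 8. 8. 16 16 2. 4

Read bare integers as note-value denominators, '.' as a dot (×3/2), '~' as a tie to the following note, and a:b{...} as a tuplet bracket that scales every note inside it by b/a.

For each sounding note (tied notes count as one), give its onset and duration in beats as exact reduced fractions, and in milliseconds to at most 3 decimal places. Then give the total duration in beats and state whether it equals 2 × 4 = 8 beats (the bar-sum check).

1) 0.0ms=0b +1187.05ms=11/4b
2) 1187.05ms=11/4b +323.741ms=3/4b
3) 1510.791ms=7/2b +107.914ms=1/4b
4) 1618.705ms=15/4b +107.914ms=1/4b
5) 1726.619ms=4b +1294.964ms=3b
6) 3021.583ms=7b +431.655ms=1b
Σ=8b of 8 (139bpm 4/4) — PASS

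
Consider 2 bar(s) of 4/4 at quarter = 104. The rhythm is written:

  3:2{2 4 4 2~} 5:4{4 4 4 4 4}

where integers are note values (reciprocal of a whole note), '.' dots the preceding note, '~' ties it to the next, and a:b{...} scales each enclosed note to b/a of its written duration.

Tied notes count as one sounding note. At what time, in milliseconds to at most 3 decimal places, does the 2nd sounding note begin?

1. 0.0ms @ 0 + 769.231ms (4/3)
2. 769.231ms @ 4/3 + 384.615ms (2/3)
3. 1153.846ms @ 2 + 384.615ms (2/3)
4. 1538.462ms @ 8/3 + 1230.769ms (32/15)
5. 2769.231ms @ 24/5 + 461.538ms (4/5)
6. 3230.769ms @ 28/5 + 461.538ms (4/5)
7. 3692.308ms @ 32/5 + 461.538ms (4/5)
8. 4153.846ms @ 36/5 + 461.538ms (4/5)

note 2 onset = 4/3b = 769.231ms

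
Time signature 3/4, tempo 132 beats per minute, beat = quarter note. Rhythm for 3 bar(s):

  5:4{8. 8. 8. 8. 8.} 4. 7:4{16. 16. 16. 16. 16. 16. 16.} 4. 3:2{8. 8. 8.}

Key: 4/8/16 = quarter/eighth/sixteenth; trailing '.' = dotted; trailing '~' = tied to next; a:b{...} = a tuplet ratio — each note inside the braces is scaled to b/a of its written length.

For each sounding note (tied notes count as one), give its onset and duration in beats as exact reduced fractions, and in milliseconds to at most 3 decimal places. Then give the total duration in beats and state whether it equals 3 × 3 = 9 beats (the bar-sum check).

1) 0.0ms=0b +272.727ms=3/5b
2) 272.727ms=3/5b +272.727ms=3/5b
3) 545.455ms=6/5b +272.727ms=3/5b
4) 818.182ms=9/5b +272.727ms=3/5b
5) 1090.909ms=12/5b +272.727ms=3/5b
6) 1363.636ms=3b +681.818ms=3/2b
7) 2045.455ms=9/2b +97.403ms=3/14b
8) 2142.857ms=33/7b +97.403ms=3/14b
9) 2240.26ms=69/14b +97.403ms=3/14b
10) 2337.662ms=36/7b +97.403ms=3/14b
11) 2435.065ms=75/14b +97.403ms=3/14b
12) 2532.468ms=39/7b +97.403ms=3/14b
13) 2629.87ms=81/14b +97.403ms=3/14b
14) 2727.273ms=6b +681.818ms=3/2b
15) 3409.091ms=15/2b +227.273ms=1/2b
16) 3636.364ms=8b +227.273ms=1/2b
17) 3863.636ms=17/2b +227.273ms=1/2b
Σ=9b of 9 (132bpm 3/4) — PASS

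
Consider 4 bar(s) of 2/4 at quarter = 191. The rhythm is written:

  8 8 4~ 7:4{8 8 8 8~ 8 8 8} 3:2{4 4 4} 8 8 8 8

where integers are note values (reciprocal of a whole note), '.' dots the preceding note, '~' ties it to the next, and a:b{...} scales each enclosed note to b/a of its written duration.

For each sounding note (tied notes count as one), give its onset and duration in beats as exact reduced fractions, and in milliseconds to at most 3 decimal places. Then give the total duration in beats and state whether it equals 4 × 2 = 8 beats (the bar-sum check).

1) 0.0ms=0b +157.068ms=1/2b
2) 157.068ms=1/2b +157.068ms=1/2b
3) 314.136ms=1b +403.889ms=9/7b
4) 718.025ms=16/7b +89.753ms=2/7b
5) 807.779ms=18/7b +89.753ms=2/7b
6) 897.532ms=20/7b +179.506ms=4/7b
7) 1077.038ms=24/7b +89.753ms=2/7b
8) 1166.791ms=26/7b +89.753ms=2/7b
9) 1256.545ms=4b +209.424ms=2/3b
10) 1465.969ms=14/3b +209.424ms=2/3b
11) 1675.393ms=16/3b +209.424ms=2/3b
12) 1884.817ms=6b +157.068ms=1/2b
13) 2041.885ms=13/2b +157.068ms=1/2b
14) 2198.953ms=7b +157.068ms=1/2b
15) 2356.021ms=15/2b +157.068ms=1/2b
Σ=8b of 8 (191bpm 2/4) — PASS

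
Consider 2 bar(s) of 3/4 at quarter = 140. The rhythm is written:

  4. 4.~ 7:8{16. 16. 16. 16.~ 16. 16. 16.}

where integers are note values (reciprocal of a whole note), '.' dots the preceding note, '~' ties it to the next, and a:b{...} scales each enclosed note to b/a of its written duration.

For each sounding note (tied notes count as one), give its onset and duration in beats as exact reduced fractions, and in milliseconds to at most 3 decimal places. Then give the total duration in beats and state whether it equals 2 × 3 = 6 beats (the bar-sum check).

1) 0.0ms=0b +642.857ms=3/2b
2) 642.857ms=3/2b +826.531ms=27/14b
3) 1469.388ms=24/7b +183.673ms=3/7b
4) 1653.061ms=27/7b +183.673ms=3/7b
5) 1836.735ms=30/7b +367.347ms=6/7b
6) 2204.082ms=36/7b +183.673ms=3/7b
7) 2387.755ms=39/7b +183.673ms=3/7b
Σ=6b of 6 (140bpm 3/4) — PASS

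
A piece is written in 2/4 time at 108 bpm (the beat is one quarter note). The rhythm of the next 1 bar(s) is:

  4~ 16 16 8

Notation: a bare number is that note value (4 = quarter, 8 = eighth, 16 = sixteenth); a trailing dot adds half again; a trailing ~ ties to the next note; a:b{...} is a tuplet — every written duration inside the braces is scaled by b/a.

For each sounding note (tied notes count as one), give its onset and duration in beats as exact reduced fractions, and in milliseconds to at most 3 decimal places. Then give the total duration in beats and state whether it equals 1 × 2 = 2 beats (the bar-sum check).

1) 0.0ms=0b +694.444ms=5/4b
2) 694.444ms=5/4b +138.889ms=1/4b
3) 833.333ms=3/2b +277.778ms=1/2b
Σ=2b of 2 (108bpm 2/4) — PASS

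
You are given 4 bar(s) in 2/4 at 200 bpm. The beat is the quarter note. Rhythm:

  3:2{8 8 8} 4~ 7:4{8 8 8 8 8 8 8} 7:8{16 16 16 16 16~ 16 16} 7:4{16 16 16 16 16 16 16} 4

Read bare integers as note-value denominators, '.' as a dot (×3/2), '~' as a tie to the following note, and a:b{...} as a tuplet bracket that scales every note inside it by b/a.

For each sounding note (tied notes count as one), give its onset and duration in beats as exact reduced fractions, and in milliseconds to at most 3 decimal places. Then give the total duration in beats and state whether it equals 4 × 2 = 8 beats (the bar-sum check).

1) 0.0ms=0b +100.0ms=1/3b
2) 100.0ms=1/3b +100.0ms=1/3b
3) 200.0ms=2/3b +100.0ms=1/3b
4) 300.0ms=1b +385.714ms=9/7b
5) 685.714ms=16/7b +85.714ms=2/7b
6) 771.429ms=18/7b +85.714ms=2/7b
7) 857.143ms=20/7b +85.714ms=2/7b
8) 942.857ms=22/7b +85.714ms=2/7b
9) 1028.571ms=24/7b +85.714ms=2/7b
10) 1114.286ms=26/7b +85.714ms=2/7b
11) 1200.0ms=4b +85.714ms=2/7b
12) 1285.714ms=30/7b +85.714ms=2/7b
13) 1371.429ms=32/7b +85.714ms=2/7b
14) 1457.143ms=34/7b +85.714ms=2/7b
15) 1542.857ms=36/7b +171.429ms=4/7b
16) 1714.286ms=40/7b +85.714ms=2/7b
17) 1800.0ms=6b +42.857ms=1/7b
18) 1842.857ms=43/7b +42.857ms=1/7b
19) 1885.714ms=44/7b +42.857ms=1/7b
20) 1928.571ms=45/7b +42.857ms=1/7b
21) 1971.429ms=46/7b +42.857ms=1/7b
22) 2014.286ms=47/7b +42.857ms=1/7b
23) 2057.143ms=48/7b +42.857ms=1/7b
24) 2100.0ms=7b +300.0ms=1b
Σ=8b of 8 (200bpm 2/4) — PASS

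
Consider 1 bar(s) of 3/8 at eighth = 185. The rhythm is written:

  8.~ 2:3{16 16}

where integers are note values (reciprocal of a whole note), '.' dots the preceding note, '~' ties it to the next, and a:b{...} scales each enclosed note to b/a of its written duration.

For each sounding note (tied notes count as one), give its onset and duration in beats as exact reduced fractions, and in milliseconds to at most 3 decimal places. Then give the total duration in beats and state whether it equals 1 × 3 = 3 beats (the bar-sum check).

1) 0.0ms=0b +729.73ms=9/4b
2) 729.73ms=9/4b +243.243ms=3/4b
Σ=3b of 3 (185bpm 3/8) — PASS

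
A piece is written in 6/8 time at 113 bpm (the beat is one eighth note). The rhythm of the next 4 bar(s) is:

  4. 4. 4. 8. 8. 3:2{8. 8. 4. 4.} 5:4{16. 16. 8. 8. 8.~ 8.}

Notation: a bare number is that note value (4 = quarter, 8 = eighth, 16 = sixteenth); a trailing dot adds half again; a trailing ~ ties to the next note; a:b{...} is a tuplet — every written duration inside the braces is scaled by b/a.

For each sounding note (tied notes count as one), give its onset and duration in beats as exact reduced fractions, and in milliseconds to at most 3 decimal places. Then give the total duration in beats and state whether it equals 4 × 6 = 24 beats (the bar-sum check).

1) 0.0ms=0b +1592.92ms=3b
2) 1592.92ms=3b +1592.92ms=3b
3) 3185.841ms=6b +1592.92ms=3b
4) 4778.761ms=9b +796.46ms=3/2b
5) 5575.221ms=21/2b +796.46ms=3/2b
6) 6371.681ms=12b +530.973ms=1b
7) 6902.655ms=13b +530.973ms=1b
8) 7433.628ms=14b +1061.947ms=2b
9) 8495.575ms=16b +1061.947ms=2b
10) 9557.522ms=18b +318.584ms=3/5b
11) 9876.106ms=93/5b +318.584ms=3/5b
12) 10194.69ms=96/5b +637.168ms=6/5b
13) 10831.858ms=102/5b +637.168ms=6/5b
14) 11469.027ms=108/5b +1274.336ms=12/5b
Σ=24b of 24 (113bpm 6/8) — PASS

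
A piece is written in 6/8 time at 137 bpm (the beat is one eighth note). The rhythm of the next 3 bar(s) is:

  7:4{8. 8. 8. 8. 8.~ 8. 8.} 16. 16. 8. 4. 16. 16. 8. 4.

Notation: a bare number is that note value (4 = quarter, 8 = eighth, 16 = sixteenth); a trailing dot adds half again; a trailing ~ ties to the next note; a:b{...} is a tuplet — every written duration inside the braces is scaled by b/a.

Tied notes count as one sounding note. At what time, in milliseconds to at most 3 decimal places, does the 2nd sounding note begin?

1. 0.0ms @ 0 + 375.391ms (6/7)
2. 375.391ms @ 6/7 + 375.391ms (6/7)
3. 750.782ms @ 12/7 + 375.391ms (6/7)
4. 1126.173ms @ 18/7 + 375.391ms (6/7)
5. 1501.564ms @ 24/7 + 750.782ms (12/7)
6. 2252.346ms @ 36/7 + 375.391ms (6/7)
7. 2627.737ms @ 6 + 328.467ms (3/4)
8. 2956.204ms @ 27/4 + 328.467ms (3/4)
9. 3284.672ms @ 15/2 + 656.934ms (3/2)
10. 3941.606ms @ 9 + 1313.869ms (3)
11. 5255.474ms @ 12 + 328.467ms (3/4)
12. 5583.942ms @ 51/4 + 328.467ms (3/4)
13. 5912.409ms @ 27/2 + 656.934ms (3/2)
14. 6569.343ms @ 15 + 1313.869ms (3)

note 2 onset = 6/7b = 375.391ms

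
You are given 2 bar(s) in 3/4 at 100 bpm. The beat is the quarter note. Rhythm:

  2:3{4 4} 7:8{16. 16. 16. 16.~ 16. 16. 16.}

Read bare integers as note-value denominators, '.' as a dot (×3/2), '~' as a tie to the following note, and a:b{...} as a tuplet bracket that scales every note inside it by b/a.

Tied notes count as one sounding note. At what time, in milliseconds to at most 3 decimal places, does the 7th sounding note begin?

note 7 onset = 36/7b = 3085.714ms

1. 0.0ms @ 0 + 900.0ms (3/2)
2. 900.0ms @ 3/2 + 900.0ms (3/2)
3. 1800.0ms @ 3 + 257.143ms (3/7)
4. 2057.143ms @ 24/7 + 257.143ms (3/7)
5. 2314.286ms @ 27/7 + 257.143ms (3/7)
6. 2571.429ms @ 30/7 + 514.286ms (6/7)
7. 3085.714ms @ 36/7 + 257.143ms (3/7)
8. 3342.857ms @ 39/7 + 257.143ms (3/7)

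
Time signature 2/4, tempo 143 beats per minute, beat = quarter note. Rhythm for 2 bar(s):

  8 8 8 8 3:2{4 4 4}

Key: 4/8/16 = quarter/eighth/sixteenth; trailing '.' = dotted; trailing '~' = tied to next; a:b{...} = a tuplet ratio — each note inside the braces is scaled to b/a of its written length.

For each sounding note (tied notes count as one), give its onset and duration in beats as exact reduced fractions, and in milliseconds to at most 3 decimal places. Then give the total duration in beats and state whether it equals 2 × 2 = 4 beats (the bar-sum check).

1) 0.0ms=0b +209.79ms=1/2b
2) 209.79ms=1/2b +209.79ms=1/2b
3) 419.58ms=1b +209.79ms=1/2b
4) 629.371ms=3/2b +209.79ms=1/2b
5) 839.161ms=2b +279.72ms=2/3b
6) 1118.881ms=8/3b +279.72ms=2/3b
7) 1398.601ms=10/3b +279.72ms=2/3b
Σ=4b of 4 (143bpm 2/4) — PASS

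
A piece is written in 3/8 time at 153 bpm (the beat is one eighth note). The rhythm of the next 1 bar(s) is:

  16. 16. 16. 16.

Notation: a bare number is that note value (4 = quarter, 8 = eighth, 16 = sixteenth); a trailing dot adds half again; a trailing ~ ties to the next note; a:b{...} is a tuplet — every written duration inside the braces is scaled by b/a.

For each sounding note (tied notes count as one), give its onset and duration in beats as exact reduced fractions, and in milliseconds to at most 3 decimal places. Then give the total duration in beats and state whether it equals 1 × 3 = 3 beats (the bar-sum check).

1) 0.0ms=0b +294.118ms=3/4b
2) 294.118ms=3/4b +294.118ms=3/4b
3) 588.235ms=3/2b +294.118ms=3/4b
4) 882.353ms=9/4b +294.118ms=3/4b
Σ=3b of 3 (153bpm 3/8) — PASS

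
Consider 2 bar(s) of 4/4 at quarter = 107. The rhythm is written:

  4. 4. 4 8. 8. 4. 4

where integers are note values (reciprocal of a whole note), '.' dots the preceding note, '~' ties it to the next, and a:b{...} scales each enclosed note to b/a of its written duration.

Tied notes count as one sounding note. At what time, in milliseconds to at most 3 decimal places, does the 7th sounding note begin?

note 7 onset = 7b = 3925.234ms

1. 0.0ms @ 0 + 841.121ms (3/2)
2. 841.121ms @ 3/2 + 841.121ms (3/2)
3. 1682.243ms @ 3 + 560.748ms (1)
4. 2242.991ms @ 4 + 420.561ms (3/4)
5. 2663.551ms @ 19/4 + 420.561ms (3/4)
6. 3084.112ms @ 11/2 + 841.121ms (3/2)
7. 3925.234ms @ 7 + 560.748ms (1)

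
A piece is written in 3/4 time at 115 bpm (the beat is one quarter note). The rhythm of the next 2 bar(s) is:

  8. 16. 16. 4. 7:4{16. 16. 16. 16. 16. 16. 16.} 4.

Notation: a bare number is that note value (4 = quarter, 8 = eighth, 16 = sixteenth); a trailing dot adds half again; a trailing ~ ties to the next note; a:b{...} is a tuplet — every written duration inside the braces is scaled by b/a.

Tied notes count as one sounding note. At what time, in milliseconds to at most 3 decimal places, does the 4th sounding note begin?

note 4 onset = 3/2b = 782.609ms

1. 0.0ms @ 0 + 391.304ms (3/4)
2. 391.304ms @ 3/4 + 195.652ms (3/8)
3. 586.957ms @ 9/8 + 195.652ms (3/8)
4. 782.609ms @ 3/2 + 782.609ms (3/2)
5. 1565.217ms @ 3 + 111.801ms (3/14)
6. 1677.019ms @ 45/14 + 111.801ms (3/14)
7. 1788.82ms @ 24/7 + 111.801ms (3/14)
8. 1900.621ms @ 51/14 + 111.801ms (3/14)
9. 2012.422ms @ 27/7 + 111.801ms (3/14)
10. 2124.224ms @ 57/14 + 111.801ms (3/14)
11. 2236.025ms @ 30/7 + 111.801ms (3/14)
12. 2347.826ms @ 9/2 + 782.609ms (3/2)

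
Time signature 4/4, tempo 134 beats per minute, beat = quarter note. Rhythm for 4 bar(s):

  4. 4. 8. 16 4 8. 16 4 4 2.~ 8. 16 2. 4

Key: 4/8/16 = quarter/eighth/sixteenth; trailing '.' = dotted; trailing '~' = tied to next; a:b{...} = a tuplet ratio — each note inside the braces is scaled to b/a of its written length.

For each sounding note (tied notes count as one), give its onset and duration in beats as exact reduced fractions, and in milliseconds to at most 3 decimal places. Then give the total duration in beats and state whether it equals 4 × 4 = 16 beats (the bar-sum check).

1) 0.0ms=0b +671.642ms=3/2b
2) 671.642ms=3/2b +671.642ms=3/2b
3) 1343.284ms=3b +335.821ms=3/4b
4) 1679.104ms=15/4b +111.94ms=1/4b
5) 1791.045ms=4b +447.761ms=1b
6) 2238.806ms=5b +335.821ms=3/4b
7) 2574.627ms=23/4b +111.94ms=1/4b
8) 2686.567ms=6b +447.761ms=1b
9) 3134.328ms=7b +447.761ms=1b
10) 3582.09ms=8b +1679.104ms=15/4b
11) 5261.194ms=47/4b +111.94ms=1/4b
12) 5373.134ms=12b +1343.284ms=3b
13) 6716.418ms=15b +447.761ms=1b
Σ=16b of 16 (134bpm 4/4) — PASS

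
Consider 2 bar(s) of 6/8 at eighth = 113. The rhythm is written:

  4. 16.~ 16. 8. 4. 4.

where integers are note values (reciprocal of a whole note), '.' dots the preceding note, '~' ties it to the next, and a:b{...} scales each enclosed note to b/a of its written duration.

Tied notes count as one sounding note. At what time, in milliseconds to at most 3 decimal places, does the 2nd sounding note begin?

1. 0.0ms @ 0 + 1592.92ms (3)
2. 1592.92ms @ 3 + 796.46ms (3/2)
3. 2389.381ms @ 9/2 + 796.46ms (3/2)
4. 3185.841ms @ 6 + 1592.92ms (3)
5. 4778.761ms @ 9 + 1592.92ms (3)

note 2 onset = 3b = 1592.92ms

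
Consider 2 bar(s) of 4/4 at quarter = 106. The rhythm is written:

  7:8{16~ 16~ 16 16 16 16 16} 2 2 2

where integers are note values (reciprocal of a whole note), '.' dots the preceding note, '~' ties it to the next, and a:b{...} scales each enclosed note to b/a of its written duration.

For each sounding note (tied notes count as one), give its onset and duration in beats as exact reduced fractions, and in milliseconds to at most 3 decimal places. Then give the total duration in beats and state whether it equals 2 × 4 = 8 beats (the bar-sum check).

1) 0.0ms=0b +485.175ms=6/7b
2) 485.175ms=6/7b +161.725ms=2/7b
3) 646.9ms=8/7b +161.725ms=2/7b
4) 808.625ms=10/7b +161.725ms=2/7b
5) 970.35ms=12/7b +161.725ms=2/7b
6) 1132.075ms=2b +1132.075ms=2b
7) 2264.151ms=4b +1132.075ms=2b
8) 3396.226ms=6b +1132.075ms=2b
Σ=8b of 8 (106bpm 4/4) — PASS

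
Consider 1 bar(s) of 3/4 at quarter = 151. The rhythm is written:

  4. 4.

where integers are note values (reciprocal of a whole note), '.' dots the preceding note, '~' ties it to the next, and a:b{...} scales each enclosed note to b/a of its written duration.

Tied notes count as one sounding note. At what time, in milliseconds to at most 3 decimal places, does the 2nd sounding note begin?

1. 0.0ms @ 0 + 596.026ms (3/2)
2. 596.026ms @ 3/2 + 596.026ms (3/2)

note 2 onset = 3/2b = 596.026ms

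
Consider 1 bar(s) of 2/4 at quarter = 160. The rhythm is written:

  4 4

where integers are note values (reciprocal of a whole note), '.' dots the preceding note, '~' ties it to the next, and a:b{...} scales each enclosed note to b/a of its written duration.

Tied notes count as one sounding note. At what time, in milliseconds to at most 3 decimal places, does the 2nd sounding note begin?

note 2 onset = 1b = 375.0ms

1. 0.0ms @ 0 + 375.0ms (1)
2. 375.0ms @ 1 + 375.0ms (1)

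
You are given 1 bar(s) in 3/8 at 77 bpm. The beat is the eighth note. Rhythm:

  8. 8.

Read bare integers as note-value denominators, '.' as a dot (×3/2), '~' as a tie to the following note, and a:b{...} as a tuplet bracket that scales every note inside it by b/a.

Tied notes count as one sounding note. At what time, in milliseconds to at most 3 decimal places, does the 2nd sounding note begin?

1. 0.0ms @ 0 + 1168.831ms (3/2)
2. 1168.831ms @ 3/2 + 1168.831ms (3/2)

note 2 onset = 3/2b = 1168.831ms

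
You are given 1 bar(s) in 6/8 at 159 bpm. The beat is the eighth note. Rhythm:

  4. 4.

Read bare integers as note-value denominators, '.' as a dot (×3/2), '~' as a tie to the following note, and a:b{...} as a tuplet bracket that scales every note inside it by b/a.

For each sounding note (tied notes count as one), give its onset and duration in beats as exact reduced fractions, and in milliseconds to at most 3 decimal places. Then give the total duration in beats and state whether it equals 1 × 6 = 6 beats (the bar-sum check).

1) 0.0ms=0b +1132.075ms=3b
2) 1132.075ms=3b +1132.075ms=3b
Σ=6b of 6 (159bpm 6/8) — PASS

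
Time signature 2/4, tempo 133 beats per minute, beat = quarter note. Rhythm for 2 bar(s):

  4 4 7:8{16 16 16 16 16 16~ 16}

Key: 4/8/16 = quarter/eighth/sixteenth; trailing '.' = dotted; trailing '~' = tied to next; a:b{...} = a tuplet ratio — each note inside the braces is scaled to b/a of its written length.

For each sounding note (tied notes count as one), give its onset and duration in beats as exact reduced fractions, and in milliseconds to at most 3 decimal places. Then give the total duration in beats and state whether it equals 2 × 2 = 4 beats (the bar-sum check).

1) 0.0ms=0b +451.128ms=1b
2) 451.128ms=1b +451.128ms=1b
3) 902.256ms=2b +128.894ms=2/7b
4) 1031.149ms=16/7b +128.894ms=2/7b
5) 1160.043ms=18/7b +128.894ms=2/7b
6) 1288.937ms=20/7b +128.894ms=2/7b
7) 1417.83ms=22/7b +128.894ms=2/7b
8) 1546.724ms=24/7b +257.787ms=4/7b
Σ=4b of 4 (133bpm 2/4) — PASS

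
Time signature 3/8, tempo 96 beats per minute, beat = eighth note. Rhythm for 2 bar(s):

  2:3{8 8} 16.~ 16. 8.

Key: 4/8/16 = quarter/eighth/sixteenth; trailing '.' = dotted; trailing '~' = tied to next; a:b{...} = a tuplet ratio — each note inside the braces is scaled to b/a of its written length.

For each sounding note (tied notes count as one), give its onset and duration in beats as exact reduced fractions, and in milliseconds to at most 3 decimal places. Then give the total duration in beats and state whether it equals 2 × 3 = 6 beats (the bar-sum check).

1) 0.0ms=0b +937.5ms=3/2b
2) 937.5ms=3/2b +937.5ms=3/2b
3) 1875.0ms=3b +937.5ms=3/2b
4) 2812.5ms=9/2b +937.5ms=3/2b
Σ=6b of 6 (96bpm 3/8) — PASS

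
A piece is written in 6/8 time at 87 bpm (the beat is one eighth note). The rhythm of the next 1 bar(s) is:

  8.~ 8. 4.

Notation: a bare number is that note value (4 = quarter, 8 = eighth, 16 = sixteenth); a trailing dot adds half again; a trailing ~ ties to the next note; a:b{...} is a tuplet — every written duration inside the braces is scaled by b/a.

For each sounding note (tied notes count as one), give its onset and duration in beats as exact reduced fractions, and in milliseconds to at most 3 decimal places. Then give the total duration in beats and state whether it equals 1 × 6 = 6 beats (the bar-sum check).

1) 0.0ms=0b +2068.966ms=3b
2) 2068.966ms=3b +2068.966ms=3b
Σ=6b of 6 (87bpm 6/8) — PASS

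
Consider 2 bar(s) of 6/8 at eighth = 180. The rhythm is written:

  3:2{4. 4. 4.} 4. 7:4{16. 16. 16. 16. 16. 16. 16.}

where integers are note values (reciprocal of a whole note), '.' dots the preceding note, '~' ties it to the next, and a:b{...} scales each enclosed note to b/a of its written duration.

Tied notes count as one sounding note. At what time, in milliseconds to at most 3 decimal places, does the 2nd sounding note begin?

note 2 onset = 2b = 666.667ms

1. 0.0ms @ 0 + 666.667ms (2)
2. 666.667ms @ 2 + 666.667ms (2)
3. 1333.333ms @ 4 + 666.667ms (2)
4. 2000.0ms @ 6 + 1000.0ms (3)
5. 3000.0ms @ 9 + 142.857ms (3/7)
6. 3142.857ms @ 66/7 + 142.857ms (3/7)
7. 3285.714ms @ 69/7 + 142.857ms (3/7)
8. 3428.571ms @ 72/7 + 142.857ms (3/7)
9. 3571.429ms @ 75/7 + 142.857ms (3/7)
10. 3714.286ms @ 78/7 + 142.857ms (3/7)
11. 3857.143ms @ 81/7 + 142.857ms (3/7)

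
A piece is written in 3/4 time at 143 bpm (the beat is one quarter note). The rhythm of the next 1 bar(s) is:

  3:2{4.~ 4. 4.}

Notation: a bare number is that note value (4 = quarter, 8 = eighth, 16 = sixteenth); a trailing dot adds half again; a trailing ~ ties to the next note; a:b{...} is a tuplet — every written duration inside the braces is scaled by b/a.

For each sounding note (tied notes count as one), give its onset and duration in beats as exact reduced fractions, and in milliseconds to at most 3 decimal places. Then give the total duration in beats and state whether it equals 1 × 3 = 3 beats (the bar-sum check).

1) 0.0ms=0b +839.161ms=2b
2) 839.161ms=2b +419.58ms=1b
Σ=3b of 3 (143bpm 3/4) — PASS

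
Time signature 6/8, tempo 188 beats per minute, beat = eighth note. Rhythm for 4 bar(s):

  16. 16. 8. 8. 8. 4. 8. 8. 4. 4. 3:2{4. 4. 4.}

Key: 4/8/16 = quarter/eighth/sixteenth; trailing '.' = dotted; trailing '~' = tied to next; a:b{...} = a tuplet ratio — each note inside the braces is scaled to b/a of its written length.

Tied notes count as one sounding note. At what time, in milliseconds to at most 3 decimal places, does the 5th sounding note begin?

note 5 onset = 9/2b = 1436.17ms

1. 0.0ms @ 0 + 239.362ms (3/4)
2. 239.362ms @ 3/4 + 239.362ms (3/4)
3. 478.723ms @ 3/2 + 478.723ms (3/2)
4. 957.447ms @ 3 + 478.723ms (3/2)
5. 1436.17ms @ 9/2 + 478.723ms (3/2)
6. 1914.894ms @ 6 + 957.447ms (3)
7. 2872.34ms @ 9 + 478.723ms (3/2)
8. 3351.064ms @ 21/2 + 478.723ms (3/2)
9. 3829.787ms @ 12 + 957.447ms (3)
10. 4787.234ms @ 15 + 957.447ms (3)
11. 5744.681ms @ 18 + 638.298ms (2)
12. 6382.979ms @ 20 + 638.298ms (2)
13. 7021.277ms @ 22 + 638.298ms (2)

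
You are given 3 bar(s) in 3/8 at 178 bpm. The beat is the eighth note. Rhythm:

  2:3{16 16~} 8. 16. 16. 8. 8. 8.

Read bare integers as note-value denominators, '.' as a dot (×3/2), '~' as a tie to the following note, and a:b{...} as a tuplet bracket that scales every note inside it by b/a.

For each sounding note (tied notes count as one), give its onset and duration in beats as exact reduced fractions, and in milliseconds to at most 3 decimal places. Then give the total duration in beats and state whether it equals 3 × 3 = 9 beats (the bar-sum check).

1) 0.0ms=0b +252.809ms=3/4b
2) 252.809ms=3/4b +758.427ms=9/4b
3) 1011.236ms=3b +252.809ms=3/4b
4) 1264.045ms=15/4b +252.809ms=3/4b
5) 1516.854ms=9/2b +505.618ms=3/2b
6) 2022.472ms=6b +505.618ms=3/2b
7) 2528.09ms=15/2b +505.618ms=3/2b
Σ=9b of 9 (178bpm 3/8) — PASS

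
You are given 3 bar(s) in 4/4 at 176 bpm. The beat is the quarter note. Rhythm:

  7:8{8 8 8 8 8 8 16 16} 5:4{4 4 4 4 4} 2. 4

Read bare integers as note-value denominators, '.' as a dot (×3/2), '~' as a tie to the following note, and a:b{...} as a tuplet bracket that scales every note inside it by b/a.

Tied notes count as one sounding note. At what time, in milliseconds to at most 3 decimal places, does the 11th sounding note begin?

note 11 onset = 28/5b = 1909.091ms

1. 0.0ms @ 0 + 194.805ms (4/7)
2. 194.805ms @ 4/7 + 194.805ms (4/7)
3. 389.61ms @ 8/7 + 194.805ms (4/7)
4. 584.416ms @ 12/7 + 194.805ms (4/7)
5. 779.221ms @ 16/7 + 194.805ms (4/7)
6. 974.026ms @ 20/7 + 194.805ms (4/7)
7. 1168.831ms @ 24/7 + 97.403ms (2/7)
8. 1266.234ms @ 26/7 + 97.403ms (2/7)
9. 1363.636ms @ 4 + 272.727ms (4/5)
10. 1636.364ms @ 24/5 + 272.727ms (4/5)
11. 1909.091ms @ 28/5 + 272.727ms (4/5)
12. 2181.818ms @ 32/5 + 272.727ms (4/5)
13. 2454.545ms @ 36/5 + 272.727ms (4/5)
14. 2727.273ms @ 8 + 1022.727ms (3)
15. 3750.0ms @ 11 + 340.909ms (1)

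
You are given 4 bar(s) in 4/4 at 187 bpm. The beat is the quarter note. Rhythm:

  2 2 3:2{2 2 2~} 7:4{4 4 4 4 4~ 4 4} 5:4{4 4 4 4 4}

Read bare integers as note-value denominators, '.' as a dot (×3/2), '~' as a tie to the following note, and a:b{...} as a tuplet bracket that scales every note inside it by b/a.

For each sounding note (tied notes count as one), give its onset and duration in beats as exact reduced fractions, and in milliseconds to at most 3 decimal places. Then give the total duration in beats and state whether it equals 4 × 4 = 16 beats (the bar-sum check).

1) 0.0ms=0b +641.711ms=2b
2) 641.711ms=2b +641.711ms=2b
3) 1283.422ms=4b +427.807ms=4/3b
4) 1711.23ms=16/3b +427.807ms=4/3b
5) 2139.037ms=20/3b +611.154ms=40/21b
6) 2750.191ms=60/7b +183.346ms=4/7b
7) 2933.537ms=64/7b +183.346ms=4/7b
8) 3116.883ms=68/7b +183.346ms=4/7b
9) 3300.229ms=72/7b +366.692ms=8/7b
10) 3666.921ms=80/7b +183.346ms=4/7b
11) 3850.267ms=12b +256.684ms=4/5b
12) 4106.952ms=64/5b +256.684ms=4/5b
13) 4363.636ms=68/5b +256.684ms=4/5b
14) 4620.321ms=72/5b +256.684ms=4/5b
15) 4877.005ms=76/5b +256.684ms=4/5b
Σ=16b of 16 (187bpm 4/4) — PASS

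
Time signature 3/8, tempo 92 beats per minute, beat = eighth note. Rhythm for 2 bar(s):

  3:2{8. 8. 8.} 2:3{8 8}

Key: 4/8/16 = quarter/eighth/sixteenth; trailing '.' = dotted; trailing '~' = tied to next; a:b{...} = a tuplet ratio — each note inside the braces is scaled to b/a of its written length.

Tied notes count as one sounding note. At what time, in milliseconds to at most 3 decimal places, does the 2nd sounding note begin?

note 2 onset = 1b = 652.174ms

1. 0.0ms @ 0 + 652.174ms (1)
2. 652.174ms @ 1 + 652.174ms (1)
3. 1304.348ms @ 2 + 652.174ms (1)
4. 1956.522ms @ 3 + 978.261ms (3/2)
5. 2934.783ms @ 9/2 + 978.261ms (3/2)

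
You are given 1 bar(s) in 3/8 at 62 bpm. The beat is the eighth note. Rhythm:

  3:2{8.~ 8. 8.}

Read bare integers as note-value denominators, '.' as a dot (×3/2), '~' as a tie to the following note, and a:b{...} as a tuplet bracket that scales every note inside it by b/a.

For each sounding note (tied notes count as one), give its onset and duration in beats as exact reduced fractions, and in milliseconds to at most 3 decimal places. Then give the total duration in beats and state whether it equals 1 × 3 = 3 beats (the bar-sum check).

1) 0.0ms=0b +1935.484ms=2b
2) 1935.484ms=2b +967.742ms=1b
Σ=3b of 3 (62bpm 3/8) — PASS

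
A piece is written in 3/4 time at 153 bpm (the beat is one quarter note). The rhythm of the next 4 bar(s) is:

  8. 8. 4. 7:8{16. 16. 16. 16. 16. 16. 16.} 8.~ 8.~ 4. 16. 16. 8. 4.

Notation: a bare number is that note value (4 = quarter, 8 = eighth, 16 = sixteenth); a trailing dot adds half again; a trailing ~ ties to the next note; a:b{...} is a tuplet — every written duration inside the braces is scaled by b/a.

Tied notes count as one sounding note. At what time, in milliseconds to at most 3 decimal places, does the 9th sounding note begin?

1. 0.0ms @ 0 + 294.118ms (3/4)
2. 294.118ms @ 3/4 + 294.118ms (3/4)
3. 588.235ms @ 3/2 + 588.235ms (3/2)
4. 1176.471ms @ 3 + 168.067ms (3/7)
5. 1344.538ms @ 24/7 + 168.067ms (3/7)
6. 1512.605ms @ 27/7 + 168.067ms (3/7)
7. 1680.672ms @ 30/7 + 168.067ms (3/7)
8. 1848.739ms @ 33/7 + 168.067ms (3/7)
9. 2016.807ms @ 36/7 + 168.067ms (3/7)
10. 2184.874ms @ 39/7 + 168.067ms (3/7)
11. 2352.941ms @ 6 + 1176.471ms (3)
12. 3529.412ms @ 9 + 147.059ms (3/8)
13. 3676.471ms @ 75/8 + 147.059ms (3/8)
14. 3823.529ms @ 39/4 + 294.118ms (3/4)
15. 4117.647ms @ 21/2 + 588.235ms (3/2)

note 9 onset = 36/7b = 2016.807ms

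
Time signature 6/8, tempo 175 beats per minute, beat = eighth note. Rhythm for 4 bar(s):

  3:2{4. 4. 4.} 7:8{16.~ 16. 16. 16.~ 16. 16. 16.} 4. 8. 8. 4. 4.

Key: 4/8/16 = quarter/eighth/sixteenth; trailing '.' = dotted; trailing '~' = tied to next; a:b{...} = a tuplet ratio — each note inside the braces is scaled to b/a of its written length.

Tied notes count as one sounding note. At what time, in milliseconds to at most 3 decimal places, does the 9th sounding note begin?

1. 0.0ms @ 0 + 685.714ms (2)
2. 685.714ms @ 2 + 685.714ms (2)
3. 1371.429ms @ 4 + 685.714ms (2)
4. 2057.143ms @ 6 + 587.755ms (12/7)
5. 2644.898ms @ 54/7 + 293.878ms (6/7)
6. 2938.776ms @ 60/7 + 587.755ms (12/7)
7. 3526.531ms @ 72/7 + 293.878ms (6/7)
8. 3820.408ms @ 78/7 + 293.878ms (6/7)
9. 4114.286ms @ 12 + 1028.571ms (3)
10. 5142.857ms @ 15 + 514.286ms (3/2)
11. 5657.143ms @ 33/2 + 514.286ms (3/2)
12. 6171.429ms @ 18 + 1028.571ms (3)
13. 7200.0ms @ 21 + 1028.571ms (3)

note 9 onset = 12b = 4114.286ms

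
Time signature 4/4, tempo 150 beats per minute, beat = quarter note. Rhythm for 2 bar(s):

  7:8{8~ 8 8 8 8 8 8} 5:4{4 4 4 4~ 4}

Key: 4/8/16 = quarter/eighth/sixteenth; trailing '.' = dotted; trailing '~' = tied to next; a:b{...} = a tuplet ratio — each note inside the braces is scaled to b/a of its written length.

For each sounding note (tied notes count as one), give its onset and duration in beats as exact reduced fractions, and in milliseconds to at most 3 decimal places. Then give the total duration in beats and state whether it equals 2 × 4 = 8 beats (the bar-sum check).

1) 0.0ms=0b +457.143ms=8/7b
2) 457.143ms=8/7b +228.571ms=4/7b
3) 685.714ms=12/7b +228.571ms=4/7b
4) 914.286ms=16/7b +228.571ms=4/7b
5) 1142.857ms=20/7b +228.571ms=4/7b
6) 1371.429ms=24/7b +228.571ms=4/7b
7) 1600.0ms=4b +320.0ms=4/5b
8) 1920.0ms=24/5b +320.0ms=4/5b
9) 2240.0ms=28/5b +320.0ms=4/5b
10) 2560.0ms=32/5b +640.0ms=8/5b
Σ=8b of 8 (150bpm 4/4) — PASS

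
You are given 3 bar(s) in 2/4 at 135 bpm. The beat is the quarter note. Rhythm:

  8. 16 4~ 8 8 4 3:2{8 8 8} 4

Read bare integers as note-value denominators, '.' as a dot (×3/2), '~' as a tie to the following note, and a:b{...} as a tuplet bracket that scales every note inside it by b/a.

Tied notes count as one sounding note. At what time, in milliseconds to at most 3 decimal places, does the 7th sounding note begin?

1. 0.0ms @ 0 + 333.333ms (3/4)
2. 333.333ms @ 3/4 + 111.111ms (1/4)
3. 444.444ms @ 1 + 666.667ms (3/2)
4. 1111.111ms @ 5/2 + 222.222ms (1/2)
5. 1333.333ms @ 3 + 444.444ms (1)
6. 1777.778ms @ 4 + 148.148ms (1/3)
7. 1925.926ms @ 13/3 + 148.148ms (1/3)
8. 2074.074ms @ 14/3 + 148.148ms (1/3)
9. 2222.222ms @ 5 + 444.444ms (1)

note 7 onset = 13/3b = 1925.926ms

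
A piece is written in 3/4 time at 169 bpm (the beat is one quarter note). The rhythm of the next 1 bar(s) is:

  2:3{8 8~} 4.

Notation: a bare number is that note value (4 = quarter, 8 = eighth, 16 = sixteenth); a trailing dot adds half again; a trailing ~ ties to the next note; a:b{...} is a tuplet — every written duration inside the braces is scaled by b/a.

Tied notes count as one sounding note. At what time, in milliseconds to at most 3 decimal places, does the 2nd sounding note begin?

note 2 onset = 3/4b = 266.272ms

1. 0.0ms @ 0 + 266.272ms (3/4)
2. 266.272ms @ 3/4 + 798.817ms (9/4)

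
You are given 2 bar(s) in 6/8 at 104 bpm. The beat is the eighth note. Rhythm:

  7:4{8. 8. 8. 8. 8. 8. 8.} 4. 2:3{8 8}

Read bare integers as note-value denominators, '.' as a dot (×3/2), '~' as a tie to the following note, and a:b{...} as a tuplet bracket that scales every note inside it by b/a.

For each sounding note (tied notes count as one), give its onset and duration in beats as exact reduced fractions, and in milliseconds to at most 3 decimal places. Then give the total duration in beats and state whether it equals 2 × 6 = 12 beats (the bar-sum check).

1) 0.0ms=0b +494.505ms=6/7b
2) 494.505ms=6/7b +494.505ms=6/7b
3) 989.011ms=12/7b +494.505ms=6/7b
4) 1483.516ms=18/7b +494.505ms=6/7b
5) 1978.022ms=24/7b +494.505ms=6/7b
6) 2472.527ms=30/7b +494.505ms=6/7b
7) 2967.033ms=36/7b +494.505ms=6/7b
8) 3461.538ms=6b +1730.769ms=3b
9) 5192.308ms=9b +865.385ms=3/2b
10) 6057.692ms=21/2b +865.385ms=3/2b
Σ=12b of 12 (104bpm 6/8) — PASS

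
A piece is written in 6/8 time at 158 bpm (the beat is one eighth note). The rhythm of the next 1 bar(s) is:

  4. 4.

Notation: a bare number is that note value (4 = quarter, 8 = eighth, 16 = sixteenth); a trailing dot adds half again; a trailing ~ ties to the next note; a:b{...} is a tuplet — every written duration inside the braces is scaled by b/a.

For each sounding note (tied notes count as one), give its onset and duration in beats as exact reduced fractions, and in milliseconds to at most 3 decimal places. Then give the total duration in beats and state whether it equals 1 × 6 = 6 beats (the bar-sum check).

1) 0.0ms=0b +1139.241ms=3b
2) 1139.241ms=3b +1139.241ms=3b
Σ=6b of 6 (158bpm 6/8) — PASS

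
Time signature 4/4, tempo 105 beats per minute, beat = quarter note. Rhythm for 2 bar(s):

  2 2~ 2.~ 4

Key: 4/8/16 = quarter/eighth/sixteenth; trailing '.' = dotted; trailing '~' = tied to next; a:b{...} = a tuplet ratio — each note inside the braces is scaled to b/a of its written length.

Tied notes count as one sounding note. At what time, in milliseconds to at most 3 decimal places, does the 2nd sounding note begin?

note 2 onset = 2b = 1142.857ms

1. 0.0ms @ 0 + 1142.857ms (2)
2. 1142.857ms @ 2 + 3428.571ms (6)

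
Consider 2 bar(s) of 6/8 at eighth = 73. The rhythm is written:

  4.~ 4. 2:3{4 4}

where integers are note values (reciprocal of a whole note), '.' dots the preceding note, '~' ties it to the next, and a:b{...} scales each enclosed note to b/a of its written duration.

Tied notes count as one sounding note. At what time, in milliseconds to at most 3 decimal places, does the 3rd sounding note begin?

1. 0.0ms @ 0 + 4931.507ms (6)
2. 4931.507ms @ 6 + 2465.753ms (3)
3. 7397.26ms @ 9 + 2465.753ms (3)

note 3 onset = 9b = 7397.26ms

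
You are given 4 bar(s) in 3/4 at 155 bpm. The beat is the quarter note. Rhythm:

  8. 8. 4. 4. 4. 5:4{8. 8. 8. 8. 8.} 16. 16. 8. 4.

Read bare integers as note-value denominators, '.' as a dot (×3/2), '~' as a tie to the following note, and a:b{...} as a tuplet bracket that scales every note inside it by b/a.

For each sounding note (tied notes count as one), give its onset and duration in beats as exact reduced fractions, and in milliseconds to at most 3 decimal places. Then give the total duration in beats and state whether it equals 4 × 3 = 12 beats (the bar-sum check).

1) 0.0ms=0b +290.323ms=3/4b
2) 290.323ms=3/4b +290.323ms=3/4b
3) 580.645ms=3/2b +580.645ms=3/2b
4) 1161.29ms=3b +580.645ms=3/2b
5) 1741.935ms=9/2b +580.645ms=3/2b
6) 2322.581ms=6b +232.258ms=3/5b
7) 2554.839ms=33/5b +232.258ms=3/5b
8) 2787.097ms=36/5b +232.258ms=3/5b
9) 3019.355ms=39/5b +232.258ms=3/5b
10) 3251.613ms=42/5b +232.258ms=3/5b
11) 3483.871ms=9b +145.161ms=3/8b
12) 3629.032ms=75/8b +145.161ms=3/8b
13) 3774.194ms=39/4b +290.323ms=3/4b
14) 4064.516ms=21/2b +580.645ms=3/2b
Σ=12b of 12 (155bpm 3/4) — PASS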